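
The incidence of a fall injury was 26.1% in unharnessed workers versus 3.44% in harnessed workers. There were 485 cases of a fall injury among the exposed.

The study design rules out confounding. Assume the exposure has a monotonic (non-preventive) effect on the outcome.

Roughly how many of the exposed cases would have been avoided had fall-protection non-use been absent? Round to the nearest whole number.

p₁ = 0.261, p₀ = 0.0344.
PN = (p₁ − p₀)/p₁ = (0.261 − 0.0344) / 0.261 ≈ 0.86820.
Attributable cases ≈ PN × (exposed cases) = 0.86820 × 485 ≈ 421.08.

about 421 cases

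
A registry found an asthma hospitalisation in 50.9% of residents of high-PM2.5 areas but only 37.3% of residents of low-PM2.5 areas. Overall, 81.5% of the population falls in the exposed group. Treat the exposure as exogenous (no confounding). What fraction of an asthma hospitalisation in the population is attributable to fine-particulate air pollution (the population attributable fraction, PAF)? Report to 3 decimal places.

p₁ = 0.509, p₀ = 0.373.
Overall risk P(Y=1) = π·p₁ + (1−π)·p₀ = 0.815×0.509 + 0.185×0.373 = 0.48384.
Under exogeneity, PAF = [P(Y=1) − p₀] / P(Y=1).
PAF = (0.48384 − 0.373) / 0.48384 ≈ 0.2291

PAF ≈ 0.229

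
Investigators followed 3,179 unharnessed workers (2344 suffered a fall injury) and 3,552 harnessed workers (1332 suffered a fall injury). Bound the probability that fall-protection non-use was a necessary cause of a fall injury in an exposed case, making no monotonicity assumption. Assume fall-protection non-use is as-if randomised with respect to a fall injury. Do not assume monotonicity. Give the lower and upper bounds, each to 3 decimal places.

0.491 ≤ PN ≤ 0.848

p₁ = P(outcome | exposed) = 2344/3179 = 0.73734
p₀ = P(outcome | unexposed) = 1332/3552 = 0.375
Under exogeneity alone the bounds on PN are max{0,(p₁−p₀)/p₁} ≤ PN ≤ min{1,(1−p₀)/p₁}.
  lower = (p₁ − p₀)/p₁ = 0.36234 / 0.73734 ≈ 0.4914
  upper = min{1, (1 − p₀)/p₁} = 0.625 / 0.73734 ≈ 0.8476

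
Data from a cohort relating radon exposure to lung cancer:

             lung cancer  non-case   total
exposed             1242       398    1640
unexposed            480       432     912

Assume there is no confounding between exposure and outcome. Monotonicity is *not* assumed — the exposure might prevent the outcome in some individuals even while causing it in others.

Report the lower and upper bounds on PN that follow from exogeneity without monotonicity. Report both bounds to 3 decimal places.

0.305 ≤ PN ≤ 0.625

p₁ = P(outcome | exposed) = 1242/1640 = 0.75732
p₀ = P(outcome | unexposed) = 480/912 = 0.52632
Under exogeneity alone the bounds on PN are max{0,(p₁−p₀)/p₁} ≤ PN ≤ min{1,(1−p₀)/p₁}.
  lower = (p₁ − p₀)/p₁ = 0.231 / 0.75732 ≈ 0.3050
  upper = min{1, (1 − p₀)/p₁} = 0.47368 / 0.75732 ≈ 0.6255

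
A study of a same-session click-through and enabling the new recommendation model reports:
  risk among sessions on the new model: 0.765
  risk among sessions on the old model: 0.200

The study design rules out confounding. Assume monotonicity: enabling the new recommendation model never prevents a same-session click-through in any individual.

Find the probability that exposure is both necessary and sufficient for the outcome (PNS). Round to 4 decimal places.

Let p₁ = 0.765, p₀ = 0.2.
Under exogeneity and monotonicity, PNS = p₁ − p₀.
PNS = 0.765 − 0.2 = 0.565

PNS ≈ 0.5650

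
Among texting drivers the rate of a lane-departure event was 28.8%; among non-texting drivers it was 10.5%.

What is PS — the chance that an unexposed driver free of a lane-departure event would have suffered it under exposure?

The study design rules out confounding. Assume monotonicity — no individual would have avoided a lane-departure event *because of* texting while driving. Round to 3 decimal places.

PS ≈ 0.204

p₁ = 0.288, p₀ = 0.105.
Under exogeneity and monotonicity, PS = (p₁ − p₀) / (1 − p₀).
PS = (0.288 − 0.105) / (1 − 0.105) = 0.183 / 0.895 ≈ 0.2045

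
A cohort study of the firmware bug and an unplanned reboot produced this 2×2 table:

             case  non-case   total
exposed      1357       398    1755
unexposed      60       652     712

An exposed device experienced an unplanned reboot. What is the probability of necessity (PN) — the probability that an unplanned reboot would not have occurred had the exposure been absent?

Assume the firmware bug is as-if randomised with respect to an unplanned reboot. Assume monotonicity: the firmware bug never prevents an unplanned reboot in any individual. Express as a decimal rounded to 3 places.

PN ≈ 0.891

p₁ = P(outcome | exposed) = 1357/1755 = 0.77322
p₀ = P(outcome | unexposed) = 60/712 = 0.08427
Under exogeneity and monotonicity, PN = (p₁ − p₀) / p₁.
PN = (0.77322 − 0.08427) / 0.77322 = 0.68895 / 0.77322 ≈ 0.8910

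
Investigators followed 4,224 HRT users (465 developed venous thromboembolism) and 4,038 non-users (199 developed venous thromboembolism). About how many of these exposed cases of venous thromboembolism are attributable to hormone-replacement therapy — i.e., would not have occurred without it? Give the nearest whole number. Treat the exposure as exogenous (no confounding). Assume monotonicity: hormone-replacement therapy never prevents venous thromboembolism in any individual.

about 257 cases

p₁ = P(outcome | exposed) = 465/4224 = 0.11009
p₀ = P(outcome | unexposed) = 199/4038 = 0.049282
PN = (p₁ − p₀)/p₁ = (0.11009 − 0.049282) / 0.11009 ≈ 0.55233.
Attributable cases ≈ PN × (exposed cases) = 0.55233 × 465 ≈ 256.83.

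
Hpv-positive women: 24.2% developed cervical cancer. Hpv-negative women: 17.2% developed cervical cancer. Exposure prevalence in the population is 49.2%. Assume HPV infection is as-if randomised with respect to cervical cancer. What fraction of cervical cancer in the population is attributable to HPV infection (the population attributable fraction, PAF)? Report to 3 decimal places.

p₁ = 0.242, p₀ = 0.172.
Overall risk P(Y=1) = π·p₁ + (1−π)·p₀ = 0.492×0.242 + 0.508×0.172 = 0.20644.
Under exogeneity, PAF = [P(Y=1) − p₀] / P(Y=1).
PAF = (0.20644 − 0.172) / 0.20644 ≈ 0.1668

PAF ≈ 0.167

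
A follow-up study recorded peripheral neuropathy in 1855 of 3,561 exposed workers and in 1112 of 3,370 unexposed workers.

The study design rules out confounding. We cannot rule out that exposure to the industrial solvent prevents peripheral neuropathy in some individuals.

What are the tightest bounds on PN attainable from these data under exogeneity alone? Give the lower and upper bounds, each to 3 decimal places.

p₁ = P(outcome | exposed) = 1855/3561 = 0.52092
p₀ = P(outcome | unexposed) = 1112/3370 = 0.32997
Under exogeneity alone the bounds on PN are max{0,(p₁−p₀)/p₁} ≤ PN ≤ min{1,(1−p₀)/p₁}.
  lower = (p₁ − p₀)/p₁ = 0.19095 / 0.52092 ≈ 0.3666
  upper = min{1, (1 − p₀)/p₁} = 0.67003 / 0.52092 ≈ 1.2862 → capped at 1

0.367 ≤ PN ≤ 1.000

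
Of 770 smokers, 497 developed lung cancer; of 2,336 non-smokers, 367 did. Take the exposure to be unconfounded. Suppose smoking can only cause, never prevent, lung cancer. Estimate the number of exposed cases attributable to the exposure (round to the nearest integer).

p₁ = P(outcome | exposed) = 497/770 = 0.64545
p₀ = P(outcome | unexposed) = 367/2336 = 0.15711
PN = (p₁ − p₀)/p₁ = (0.64545 − 0.15711) / 0.64545 ≈ 0.75660.
Attributable cases ≈ PN × (exposed cases) = 0.75660 × 497 ≈ 376.03.

about 376 cases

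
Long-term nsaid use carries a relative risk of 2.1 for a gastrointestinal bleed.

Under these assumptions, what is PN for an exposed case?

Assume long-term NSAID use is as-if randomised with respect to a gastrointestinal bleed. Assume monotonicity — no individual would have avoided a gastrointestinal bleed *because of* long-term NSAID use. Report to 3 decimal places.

PN ≈ 0.524

Under exogeneity and monotonicity, PN = (RR − 1) / RR = 1 − 1/RR.
PN = (2.1 − 1) / 2.1 = 1.1 / 2.1 ≈ 0.5238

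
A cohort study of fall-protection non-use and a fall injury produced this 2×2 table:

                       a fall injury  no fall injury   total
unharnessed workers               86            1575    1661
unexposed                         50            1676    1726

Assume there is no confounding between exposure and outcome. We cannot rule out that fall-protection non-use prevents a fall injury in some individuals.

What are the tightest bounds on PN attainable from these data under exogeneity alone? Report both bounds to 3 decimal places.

0.440 ≤ PN ≤ 1.000

p₁ = P(outcome | exposed) = 86/1661 = 0.051776
p₀ = P(outcome | unexposed) = 50/1726 = 0.028969
Under exogeneity alone the bounds on PN are max{0,(p₁−p₀)/p₁} ≤ PN ≤ min{1,(1−p₀)/p₁}.
  lower = (p₁ − p₀)/p₁ = 0.022807 / 0.051776 ≈ 0.4405
  upper = min{1, (1 − p₀)/p₁} = 0.97103 / 0.051776 ≈ 18.7545 → capped at 1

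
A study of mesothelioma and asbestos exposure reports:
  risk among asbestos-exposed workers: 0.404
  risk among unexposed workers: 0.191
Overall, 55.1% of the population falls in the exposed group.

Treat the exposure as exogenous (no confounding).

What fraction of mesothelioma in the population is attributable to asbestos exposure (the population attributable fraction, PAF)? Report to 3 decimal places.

Let p₁ = 0.404, p₀ = 0.191.
Overall risk P(Y=1) = π·p₁ + (1−π)·p₀ = 0.551×0.404 + 0.449×0.191 = 0.30836.
Under exogeneity, PAF = [P(Y=1) − p₀] / P(Y=1).
PAF = (0.30836 − 0.191) / 0.30836 ≈ 0.3806

PAF ≈ 0.381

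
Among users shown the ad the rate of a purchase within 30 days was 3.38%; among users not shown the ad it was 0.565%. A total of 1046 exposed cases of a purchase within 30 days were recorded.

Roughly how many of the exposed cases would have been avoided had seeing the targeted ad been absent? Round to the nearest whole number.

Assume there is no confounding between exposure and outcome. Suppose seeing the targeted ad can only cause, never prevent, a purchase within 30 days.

about 871 cases

p₁ = 0.0338, p₀ = 0.00565.
PN = (p₁ − p₀)/p₁ = (0.0338 − 0.00565) / 0.0338 ≈ 0.83284.
Attributable cases ≈ PN × (exposed cases) = 0.83284 × 1046 ≈ 871.15.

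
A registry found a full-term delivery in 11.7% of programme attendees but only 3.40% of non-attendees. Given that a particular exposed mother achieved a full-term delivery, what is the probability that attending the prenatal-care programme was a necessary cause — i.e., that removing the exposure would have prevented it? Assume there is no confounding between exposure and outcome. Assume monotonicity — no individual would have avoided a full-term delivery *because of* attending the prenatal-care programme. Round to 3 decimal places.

PN ≈ 0.709

p₁ = 0.117, p₀ = 0.034.
Under exogeneity and monotonicity, PN = (p₁ − p₀) / p₁.
PN = (0.117 − 0.034) / 0.117 = 0.083 / 0.117 ≈ 0.7094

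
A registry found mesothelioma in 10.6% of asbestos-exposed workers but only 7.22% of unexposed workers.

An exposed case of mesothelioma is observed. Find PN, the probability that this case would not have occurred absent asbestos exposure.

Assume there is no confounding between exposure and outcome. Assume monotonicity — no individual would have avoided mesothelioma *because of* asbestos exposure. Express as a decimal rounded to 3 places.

PN ≈ 0.319

p₁ = 0.106, p₀ = 0.0722.
Under exogeneity and monotonicity, PN = (p₁ − p₀) / p₁.
PN = (0.106 − 0.0722) / 0.106 = 0.0338 / 0.106 ≈ 0.3189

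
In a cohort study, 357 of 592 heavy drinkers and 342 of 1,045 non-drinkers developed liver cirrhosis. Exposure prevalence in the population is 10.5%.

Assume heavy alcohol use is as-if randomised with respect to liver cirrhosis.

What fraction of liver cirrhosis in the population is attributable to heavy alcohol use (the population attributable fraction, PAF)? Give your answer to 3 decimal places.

PAF ≈ 0.081

p₁ = P(outcome | exposed) = 357/592 = 0.60304
p₀ = P(outcome | unexposed) = 342/1045 = 0.32727
Overall risk P(Y=1) = π·p₁ + (1−π)·p₀ = 0.105×0.60304 + 0.895×0.32727 = 0.35623.
Under exogeneity, PAF = [P(Y=1) − p₀] / P(Y=1).
PAF = (0.35623 − 0.32727) / 0.35623 ≈ 0.0813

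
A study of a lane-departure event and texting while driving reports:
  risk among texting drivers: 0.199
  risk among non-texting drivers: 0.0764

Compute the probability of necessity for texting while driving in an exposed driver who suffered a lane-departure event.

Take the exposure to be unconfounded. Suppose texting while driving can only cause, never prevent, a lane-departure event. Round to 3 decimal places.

PN ≈ 0.616

Let p₁ = 0.199, p₀ = 0.0764.
Under exogeneity and monotonicity, PN = (p₁ − p₀) / p₁.
PN = (0.199 − 0.0764) / 0.199 = 0.1226 / 0.199 ≈ 0.6161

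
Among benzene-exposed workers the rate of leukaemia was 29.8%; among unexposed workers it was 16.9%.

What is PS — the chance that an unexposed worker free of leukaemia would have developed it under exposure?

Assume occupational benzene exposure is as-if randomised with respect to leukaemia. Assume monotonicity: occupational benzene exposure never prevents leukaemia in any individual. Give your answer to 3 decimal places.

PS ≈ 0.155

p₁ = 0.298, p₀ = 0.169.
Under exogeneity and monotonicity, PS = (p₁ − p₀) / (1 − p₀).
PS = (0.298 − 0.169) / (1 − 0.169) = 0.129 / 0.831 ≈ 0.1552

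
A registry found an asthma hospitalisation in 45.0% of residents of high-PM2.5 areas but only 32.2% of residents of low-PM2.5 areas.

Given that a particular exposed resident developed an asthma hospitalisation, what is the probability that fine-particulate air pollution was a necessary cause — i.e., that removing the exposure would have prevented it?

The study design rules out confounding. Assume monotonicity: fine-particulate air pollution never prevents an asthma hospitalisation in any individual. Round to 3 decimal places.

p₁ = 0.45, p₀ = 0.322.
Under exogeneity and monotonicity, PN = (p₁ − p₀) / p₁.
PN = (0.45 − 0.322) / 0.45 = 0.128 / 0.45 ≈ 0.2844

PN ≈ 0.284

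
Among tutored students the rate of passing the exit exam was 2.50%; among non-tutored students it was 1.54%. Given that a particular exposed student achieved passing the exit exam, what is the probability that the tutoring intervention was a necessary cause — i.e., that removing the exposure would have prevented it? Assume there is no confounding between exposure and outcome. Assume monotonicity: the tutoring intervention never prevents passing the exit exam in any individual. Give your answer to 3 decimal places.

PN ≈ 0.384

p₁ = 0.025, p₀ = 0.0154.
Under exogeneity and monotonicity, PN = (p₁ − p₀) / p₁.
PN = (0.025 − 0.0154) / 0.025 = 0.0096 / 0.025 ≈ 0.3840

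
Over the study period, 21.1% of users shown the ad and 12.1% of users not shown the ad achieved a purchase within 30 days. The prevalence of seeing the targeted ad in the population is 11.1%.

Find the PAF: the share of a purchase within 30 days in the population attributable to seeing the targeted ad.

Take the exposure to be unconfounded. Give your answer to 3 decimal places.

p₁ = 0.211, p₀ = 0.121.
Overall risk P(Y=1) = π·p₁ + (1−π)·p₀ = 0.111×0.211 + 0.889×0.121 = 0.13099.
Under exogeneity, PAF = [P(Y=1) − p₀] / P(Y=1).
PAF = (0.13099 − 0.121) / 0.13099 ≈ 0.0763

PAF ≈ 0.076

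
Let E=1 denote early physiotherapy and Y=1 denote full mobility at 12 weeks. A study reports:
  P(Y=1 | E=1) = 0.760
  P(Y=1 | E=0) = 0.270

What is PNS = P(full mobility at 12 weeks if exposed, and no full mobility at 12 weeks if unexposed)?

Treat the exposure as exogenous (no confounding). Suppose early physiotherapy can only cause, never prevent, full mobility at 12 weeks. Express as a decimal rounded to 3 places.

Let p₁ = 0.76, p₀ = 0.27.
Under exogeneity and monotonicity, PNS = p₁ − p₀.
PNS = 0.76 − 0.27 = 0.49

PNS ≈ 0.490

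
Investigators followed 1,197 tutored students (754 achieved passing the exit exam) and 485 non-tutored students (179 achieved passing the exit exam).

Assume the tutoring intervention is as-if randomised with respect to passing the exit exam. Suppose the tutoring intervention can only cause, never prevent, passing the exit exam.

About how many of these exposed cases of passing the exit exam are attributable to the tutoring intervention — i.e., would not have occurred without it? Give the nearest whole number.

about 312 cases

p₁ = P(outcome | exposed) = 754/1197 = 0.62991
p₀ = P(outcome | unexposed) = 179/485 = 0.36907
PN = (p₁ − p₀)/p₁ = (0.62991 − 0.36907) / 0.62991 ≈ 0.41409.
Attributable cases ≈ PN × (exposed cases) = 0.41409 × 754 ≈ 312.22.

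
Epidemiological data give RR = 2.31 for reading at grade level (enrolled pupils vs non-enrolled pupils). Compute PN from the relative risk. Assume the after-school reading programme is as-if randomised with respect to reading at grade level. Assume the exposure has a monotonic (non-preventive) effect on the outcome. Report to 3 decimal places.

Under exogeneity and monotonicity, PN = (RR − 1) / RR = 1 − 1/RR.
PN = (2.31 − 1) / 2.31 = 1.31 / 2.31 ≈ 0.5671

PN ≈ 0.567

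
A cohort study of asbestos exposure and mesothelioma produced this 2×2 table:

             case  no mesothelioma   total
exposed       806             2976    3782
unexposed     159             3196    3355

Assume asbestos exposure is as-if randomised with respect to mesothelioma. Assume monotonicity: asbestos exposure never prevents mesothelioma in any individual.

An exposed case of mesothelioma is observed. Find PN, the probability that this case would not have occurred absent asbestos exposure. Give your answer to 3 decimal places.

PN ≈ 0.778

p₁ = P(outcome | exposed) = 806/3782 = 0.21311
p₀ = P(outcome | unexposed) = 159/3355 = 0.047392
Under exogeneity and monotonicity, PN = (p₁ − p₀) / p₁.
PN = (0.21311 − 0.047392) / 0.21311 = 0.16572 / 0.21311 ≈ 0.7776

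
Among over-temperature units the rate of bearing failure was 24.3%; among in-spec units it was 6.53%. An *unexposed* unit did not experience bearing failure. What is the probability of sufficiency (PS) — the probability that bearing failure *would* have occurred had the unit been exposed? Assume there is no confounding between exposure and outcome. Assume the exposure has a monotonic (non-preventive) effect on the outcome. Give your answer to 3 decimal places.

p₁ = 0.243, p₀ = 0.0653.
Under exogeneity and monotonicity, PS = (p₁ − p₀) / (1 − p₀).
PS = (0.243 − 0.0653) / (1 − 0.0653) = 0.1777 / 0.9347 ≈ 0.1901

PS ≈ 0.190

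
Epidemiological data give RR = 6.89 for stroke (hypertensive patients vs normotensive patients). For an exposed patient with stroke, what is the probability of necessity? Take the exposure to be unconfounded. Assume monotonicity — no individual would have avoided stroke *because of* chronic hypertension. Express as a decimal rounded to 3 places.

Under exogeneity and monotonicity, PN = (RR − 1) / RR = 1 − 1/RR.
PN = (6.89 − 1) / 6.89 = 5.89 / 6.89 ≈ 0.8549

PN ≈ 0.855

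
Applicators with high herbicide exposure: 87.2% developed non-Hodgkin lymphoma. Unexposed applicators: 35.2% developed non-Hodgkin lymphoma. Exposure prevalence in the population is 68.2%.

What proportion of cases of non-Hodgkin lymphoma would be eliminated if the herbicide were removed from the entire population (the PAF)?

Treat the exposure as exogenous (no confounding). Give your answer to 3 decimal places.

PAF ≈ 0.502

p₁ = 0.872, p₀ = 0.352.
Overall risk P(Y=1) = π·p₁ + (1−π)·p₀ = 0.682×0.872 + 0.318×0.352 = 0.70664.
Under exogeneity, PAF = [P(Y=1) − p₀] / P(Y=1).
PAF = (0.70664 − 0.352) / 0.70664 ≈ 0.5019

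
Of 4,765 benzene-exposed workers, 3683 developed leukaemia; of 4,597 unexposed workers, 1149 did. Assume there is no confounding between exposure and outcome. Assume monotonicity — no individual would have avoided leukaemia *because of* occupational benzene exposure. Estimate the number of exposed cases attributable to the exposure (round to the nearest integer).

about 2492 cases

p₁ = P(outcome | exposed) = 3683/4765 = 0.77293
p₀ = P(outcome | unexposed) = 1149/4597 = 0.24995
PN = (p₁ − p₀)/p₁ = (0.77293 − 0.24995) / 0.77293 ≈ 0.67662.
Attributable cases ≈ PN × (exposed cases) = 0.67662 × 3683 ≈ 2492.01.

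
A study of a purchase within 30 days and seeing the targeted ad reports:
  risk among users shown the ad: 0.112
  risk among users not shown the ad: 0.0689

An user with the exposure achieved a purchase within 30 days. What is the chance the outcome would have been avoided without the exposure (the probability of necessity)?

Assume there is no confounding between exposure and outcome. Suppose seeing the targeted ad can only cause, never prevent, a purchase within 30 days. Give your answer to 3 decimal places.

PN ≈ 0.385

Let p₁ = 0.112, p₀ = 0.0689.
Under exogeneity and monotonicity, PN = (p₁ − p₀) / p₁.
PN = (0.112 − 0.0689) / 0.112 = 0.0431 / 0.112 ≈ 0.3848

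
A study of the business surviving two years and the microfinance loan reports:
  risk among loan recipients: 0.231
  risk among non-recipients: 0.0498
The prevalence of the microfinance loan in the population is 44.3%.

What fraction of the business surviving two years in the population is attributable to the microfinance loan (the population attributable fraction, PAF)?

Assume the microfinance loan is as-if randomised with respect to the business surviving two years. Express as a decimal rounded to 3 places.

Let p₁ = 0.231, p₀ = 0.0498.
Overall risk P(Y=1) = π·p₁ + (1−π)·p₀ = 0.443×0.231 + 0.557×0.0498 = 0.13007.
Under exogeneity, PAF = [P(Y=1) − p₀] / P(Y=1).
PAF = (0.13007 − 0.0498) / 0.13007 ≈ 0.6171

PAF ≈ 0.617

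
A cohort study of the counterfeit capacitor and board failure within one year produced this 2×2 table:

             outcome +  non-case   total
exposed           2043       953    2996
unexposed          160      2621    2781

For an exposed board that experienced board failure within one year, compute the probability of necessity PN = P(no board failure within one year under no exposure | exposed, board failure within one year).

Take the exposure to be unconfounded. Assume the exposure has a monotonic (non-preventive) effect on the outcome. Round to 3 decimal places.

p₁ = P(outcome | exposed) = 2043/2996 = 0.68191
p₀ = P(outcome | unexposed) = 160/2781 = 0.057533
Under exogeneity and monotonicity, PN = (p₁ − p₀)/p₁.
PN = (0.68191 − 0.057533) / 0.68191 ≈ 0.9156

PN ≈ 0.916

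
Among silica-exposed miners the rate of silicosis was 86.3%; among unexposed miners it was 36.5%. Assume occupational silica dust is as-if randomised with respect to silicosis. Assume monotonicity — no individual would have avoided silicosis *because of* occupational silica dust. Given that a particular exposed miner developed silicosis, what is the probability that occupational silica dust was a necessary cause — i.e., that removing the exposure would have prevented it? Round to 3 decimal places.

PN ≈ 0.577

p₁ = 0.863, p₀ = 0.365.
Under exogeneity and monotonicity, PN = (p₁ − p₀) / p₁.
PN = (0.863 − 0.365) / 0.863 = 0.498 / 0.863 ≈ 0.5771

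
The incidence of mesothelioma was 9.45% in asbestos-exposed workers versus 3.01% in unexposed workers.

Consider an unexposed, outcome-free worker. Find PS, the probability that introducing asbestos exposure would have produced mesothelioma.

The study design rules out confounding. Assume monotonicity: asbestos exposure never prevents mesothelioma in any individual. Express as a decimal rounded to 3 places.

PS ≈ 0.066

p₁ = 0.0945, p₀ = 0.0301.
Under exogeneity and monotonicity, PS = (p₁ − p₀) / (1 − p₀).
PS = (0.0945 − 0.0301) / (1 − 0.0301) = 0.0644 / 0.9699 ≈ 0.0664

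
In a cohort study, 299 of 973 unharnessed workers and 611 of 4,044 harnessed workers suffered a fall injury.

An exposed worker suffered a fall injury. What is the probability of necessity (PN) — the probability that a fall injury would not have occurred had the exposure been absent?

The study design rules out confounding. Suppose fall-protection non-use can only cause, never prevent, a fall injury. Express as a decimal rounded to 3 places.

p₁ = P(outcome | exposed) = 299/973 = 0.3073
p₀ = P(outcome | unexposed) = 611/4044 = 0.15109
Under exogeneity and monotonicity, PN = (p₁ − p₀) / p₁.
PN = (0.3073 − 0.15109) / 0.3073 = 0.15621 / 0.3073 ≈ 0.5083

PN ≈ 0.508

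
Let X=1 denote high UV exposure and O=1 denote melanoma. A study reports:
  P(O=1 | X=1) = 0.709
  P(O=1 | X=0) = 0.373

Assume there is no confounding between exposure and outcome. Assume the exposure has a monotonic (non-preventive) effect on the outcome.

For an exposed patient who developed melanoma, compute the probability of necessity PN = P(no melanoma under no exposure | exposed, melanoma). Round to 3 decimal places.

Let p₁ = 0.709, p₀ = 0.373.
Under exogeneity and monotonicity, PN = (p₁ − p₀) / p₁.
PN = (0.709 − 0.373) / 0.709 = 0.336 / 0.709 ≈ 0.4739

PN ≈ 0.474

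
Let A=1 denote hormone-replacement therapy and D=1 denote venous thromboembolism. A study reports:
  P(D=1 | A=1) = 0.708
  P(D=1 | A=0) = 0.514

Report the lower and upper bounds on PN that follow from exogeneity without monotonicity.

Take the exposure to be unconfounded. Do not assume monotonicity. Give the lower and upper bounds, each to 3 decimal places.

0.274 ≤ PN ≤ 0.686

Let p₁ = 0.708, p₀ = 0.514.
Under exogeneity alone the bounds on PN are max{0,(p₁−p₀)/p₁} ≤ PN ≤ min{1,(1−p₀)/p₁}.
  lower = (p₁ − p₀)/p₁ = 0.194 / 0.708 ≈ 0.2740
  upper = min{1, (1 − p₀)/p₁} = 0.486 / 0.708 ≈ 0.6864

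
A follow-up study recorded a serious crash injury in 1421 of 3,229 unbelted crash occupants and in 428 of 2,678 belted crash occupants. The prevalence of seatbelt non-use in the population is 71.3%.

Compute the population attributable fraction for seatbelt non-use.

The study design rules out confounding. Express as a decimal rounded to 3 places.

PAF ≈ 0.556

p₁ = P(outcome | exposed) = 1421/3229 = 0.44007
p₀ = P(outcome | unexposed) = 428/2678 = 0.15982
Overall risk P(Y=1) = π·p₁ + (1−π)·p₀ = 0.713×0.44007 + 0.287×0.15982 = 0.35964.
Under exogeneity, PAF = [P(Y=1) − p₀] / P(Y=1).
PAF = (0.35964 − 0.15982) / 0.35964 ≈ 0.5556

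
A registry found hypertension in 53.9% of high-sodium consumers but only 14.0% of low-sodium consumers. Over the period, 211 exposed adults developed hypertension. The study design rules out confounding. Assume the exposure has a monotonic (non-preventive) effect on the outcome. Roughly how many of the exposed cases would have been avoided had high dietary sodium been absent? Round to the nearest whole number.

p₁ = 0.539, p₀ = 0.14.
PN = (p₁ − p₀)/p₁ = (0.539 − 0.14) / 0.539 ≈ 0.74026.
Attributable cases ≈ PN × (exposed cases) = 0.74026 × 211 ≈ 156.19.

about 156 cases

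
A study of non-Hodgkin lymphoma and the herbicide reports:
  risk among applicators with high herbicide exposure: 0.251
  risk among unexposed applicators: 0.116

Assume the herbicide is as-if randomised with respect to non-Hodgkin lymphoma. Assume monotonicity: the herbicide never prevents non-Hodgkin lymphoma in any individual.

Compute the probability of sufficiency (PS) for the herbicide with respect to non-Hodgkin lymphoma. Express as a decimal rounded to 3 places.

Let p₁ = 0.251, p₀ = 0.116.
Under exogeneity and monotonicity, PS = (p₁ − p₀) / (1 − p₀).
PS = (0.251 − 0.116) / (1 − 0.116) = 0.135 / 0.884 ≈ 0.1527

PS ≈ 0.153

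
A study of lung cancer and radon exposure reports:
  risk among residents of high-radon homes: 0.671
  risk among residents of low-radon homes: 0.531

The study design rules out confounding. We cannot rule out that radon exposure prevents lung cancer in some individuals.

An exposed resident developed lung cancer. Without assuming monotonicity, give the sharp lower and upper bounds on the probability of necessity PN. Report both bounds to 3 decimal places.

0.209 ≤ PN ≤ 0.699

Let p₁ = 0.671, p₀ = 0.531.
Under exogeneity alone the bounds on PN are max{0,(p₁−p₀)/p₁} ≤ PN ≤ min{1,(1−p₀)/p₁}.
  lower = (p₁ − p₀)/p₁ = 0.14 / 0.671 ≈ 0.2086
  upper = min{1, (1 − p₀)/p₁} = 0.469 / 0.671 ≈ 0.6990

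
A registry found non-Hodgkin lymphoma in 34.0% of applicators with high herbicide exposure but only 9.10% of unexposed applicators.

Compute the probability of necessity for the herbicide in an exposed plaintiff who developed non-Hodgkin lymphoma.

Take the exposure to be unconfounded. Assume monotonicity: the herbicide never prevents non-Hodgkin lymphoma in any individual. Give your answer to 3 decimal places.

p₁ = 0.34, p₀ = 0.091.
Under exogeneity and monotonicity, PN = (p₁ − p₀) / p₁.
PN = (0.34 − 0.091) / 0.34 = 0.249 / 0.34 ≈ 0.7324

PN ≈ 0.732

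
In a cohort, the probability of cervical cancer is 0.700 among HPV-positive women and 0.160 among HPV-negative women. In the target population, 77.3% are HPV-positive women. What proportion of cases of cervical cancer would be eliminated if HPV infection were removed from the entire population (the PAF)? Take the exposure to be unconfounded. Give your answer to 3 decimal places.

PAF ≈ 0.723

Let p₁ = 0.7, p₀ = 0.16.
Overall risk P(Y=1) = π·p₁ + (1−π)·p₀ = 0.773×0.7 + 0.227×0.16 = 0.57742.
Under exogeneity, PAF = [P(Y=1) − p₀] / P(Y=1).
PAF = (0.57742 − 0.16) / 0.57742 ≈ 0.7229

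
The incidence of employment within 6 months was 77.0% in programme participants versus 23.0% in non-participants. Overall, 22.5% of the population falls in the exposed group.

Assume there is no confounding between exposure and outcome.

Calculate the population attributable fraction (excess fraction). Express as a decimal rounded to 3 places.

PAF ≈ 0.346

p₁ = 0.77, p₀ = 0.23.
Overall risk P(Y=1) = π·p₁ + (1−π)·p₀ = 0.225×0.77 + 0.775×0.23 = 0.3515.
Under exogeneity, PAF = [P(Y=1) − p₀] / P(Y=1).
PAF = (0.3515 − 0.23) / 0.3515 ≈ 0.3457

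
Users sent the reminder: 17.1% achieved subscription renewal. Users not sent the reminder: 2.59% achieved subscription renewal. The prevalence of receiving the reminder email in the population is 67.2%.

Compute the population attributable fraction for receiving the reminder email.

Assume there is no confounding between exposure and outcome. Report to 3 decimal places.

PAF ≈ 0.790

p₁ = 0.171, p₀ = 0.0259.
Overall risk P(Y=1) = π·p₁ + (1−π)·p₀ = 0.672×0.171 + 0.328×0.0259 = 0.12341.
Under exogeneity, PAF = [P(Y=1) − p₀] / P(Y=1).
PAF = (0.12341 − 0.0259) / 0.12341 ≈ 0.7901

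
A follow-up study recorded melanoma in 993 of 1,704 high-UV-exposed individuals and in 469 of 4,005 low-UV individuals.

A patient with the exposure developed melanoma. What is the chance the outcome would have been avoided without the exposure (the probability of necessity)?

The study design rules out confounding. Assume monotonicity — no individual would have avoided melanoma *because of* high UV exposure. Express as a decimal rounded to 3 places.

PN ≈ 0.799

p₁ = P(outcome | exposed) = 993/1704 = 0.58275
p₀ = P(outcome | unexposed) = 469/4005 = 0.1171
Under exogeneity and monotonicity, PN = (p₁ − p₀) / p₁.
PN = (0.58275 − 0.1171) / 0.58275 = 0.46564 / 0.58275 ≈ 0.7990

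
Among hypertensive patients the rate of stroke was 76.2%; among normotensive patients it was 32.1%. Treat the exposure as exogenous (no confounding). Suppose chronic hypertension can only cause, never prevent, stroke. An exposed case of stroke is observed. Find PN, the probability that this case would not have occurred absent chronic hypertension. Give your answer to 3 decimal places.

PN ≈ 0.579

p₁ = 0.762, p₀ = 0.321.
Under exogeneity and monotonicity, PN = (p₁ − p₀) / p₁.
PN = (0.762 − 0.321) / 0.762 = 0.441 / 0.762 ≈ 0.5787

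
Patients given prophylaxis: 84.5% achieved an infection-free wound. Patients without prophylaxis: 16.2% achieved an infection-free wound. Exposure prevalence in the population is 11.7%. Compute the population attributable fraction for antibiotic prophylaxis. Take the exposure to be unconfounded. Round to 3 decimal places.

PAF ≈ 0.330

p₁ = 0.845, p₀ = 0.162.
Overall risk P(Y=1) = π·p₁ + (1−π)·p₀ = 0.117×0.845 + 0.883×0.162 = 0.24191.
Under exogeneity, PAF = [P(Y=1) − p₀] / P(Y=1).
PAF = (0.24191 − 0.162) / 0.24191 ≈ 0.3303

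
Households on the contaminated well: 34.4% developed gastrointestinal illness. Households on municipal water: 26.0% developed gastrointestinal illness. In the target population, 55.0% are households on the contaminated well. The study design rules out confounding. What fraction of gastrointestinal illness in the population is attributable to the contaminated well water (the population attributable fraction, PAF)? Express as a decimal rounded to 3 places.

p₁ = 0.344, p₀ = 0.26.
Overall risk P(Y=1) = π·p₁ + (1−π)·p₀ = 0.55×0.344 + 0.45×0.26 = 0.3062.
Under exogeneity, PAF = [P(Y=1) − p₀] / P(Y=1).
PAF = (0.3062 − 0.26) / 0.3062 ≈ 0.1509

PAF ≈ 0.151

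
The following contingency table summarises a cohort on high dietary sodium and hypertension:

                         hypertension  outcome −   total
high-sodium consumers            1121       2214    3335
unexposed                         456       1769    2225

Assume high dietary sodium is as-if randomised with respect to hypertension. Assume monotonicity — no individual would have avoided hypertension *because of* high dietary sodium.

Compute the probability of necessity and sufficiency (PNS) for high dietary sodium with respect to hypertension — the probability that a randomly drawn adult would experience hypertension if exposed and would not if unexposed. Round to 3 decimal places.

PNS ≈ 0.131

p₁ = P(outcome | exposed) = 1121/3335 = 0.33613
p₀ = P(outcome | unexposed) = 456/2225 = 0.20494
Under exogeneity and monotonicity, PNS = p₁ − p₀.
PNS = 0.33613 − 0.20494 = 0.13119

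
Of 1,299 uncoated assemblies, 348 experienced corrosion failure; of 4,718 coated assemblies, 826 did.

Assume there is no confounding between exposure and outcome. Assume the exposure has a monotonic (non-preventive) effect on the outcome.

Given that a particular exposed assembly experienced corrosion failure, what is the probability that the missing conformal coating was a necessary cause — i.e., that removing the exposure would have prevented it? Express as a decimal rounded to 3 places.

PN ≈ 0.346

p₁ = P(outcome | exposed) = 348/1299 = 0.2679
p₀ = P(outcome | unexposed) = 826/4718 = 0.17507
Under exogeneity and monotonicity, PN = (p₁ − p₀) / p₁.
PN = (0.2679 − 0.17507) / 0.2679 = 0.092824 / 0.2679 ≈ 0.3465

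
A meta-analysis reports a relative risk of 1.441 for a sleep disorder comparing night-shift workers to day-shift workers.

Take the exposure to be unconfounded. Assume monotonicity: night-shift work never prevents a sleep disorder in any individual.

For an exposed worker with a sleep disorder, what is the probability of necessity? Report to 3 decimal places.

Under exogeneity and monotonicity, PN = (RR − 1) / RR = 1 − 1/RR.
PN = (1.441 − 1) / 1.441 = 0.441 / 1.441 ≈ 0.3060

PN ≈ 0.306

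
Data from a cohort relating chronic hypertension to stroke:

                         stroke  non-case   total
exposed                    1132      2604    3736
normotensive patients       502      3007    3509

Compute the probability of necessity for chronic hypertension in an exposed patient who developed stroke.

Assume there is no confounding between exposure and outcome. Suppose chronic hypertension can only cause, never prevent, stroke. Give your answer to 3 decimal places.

PN ≈ 0.528

p₁ = P(outcome | exposed) = 1132/3736 = 0.303
p₀ = P(outcome | unexposed) = 502/3509 = 0.14306
Under exogeneity and monotonicity, PN = (p₁ − p₀) / p₁.
PN = (0.303 − 0.14306) / 0.303 = 0.15994 / 0.303 ≈ 0.5278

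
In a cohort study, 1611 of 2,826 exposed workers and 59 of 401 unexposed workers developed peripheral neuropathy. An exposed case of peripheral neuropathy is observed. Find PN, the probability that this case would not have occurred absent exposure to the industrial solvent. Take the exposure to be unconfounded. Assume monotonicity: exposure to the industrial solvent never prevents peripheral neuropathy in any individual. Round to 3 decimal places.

PN ≈ 0.742

p₁ = P(outcome | exposed) = 1611/2826 = 0.57006
p₀ = P(outcome | unexposed) = 59/401 = 0.14713
Under exogeneity and monotonicity, PN = (p₁ − p₀) / p₁.
PN = (0.57006 − 0.14713) / 0.57006 = 0.42293 / 0.57006 ≈ 0.7419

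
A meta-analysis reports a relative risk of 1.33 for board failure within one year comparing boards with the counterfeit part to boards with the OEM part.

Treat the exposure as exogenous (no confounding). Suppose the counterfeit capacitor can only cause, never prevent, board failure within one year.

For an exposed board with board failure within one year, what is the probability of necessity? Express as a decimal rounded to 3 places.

PN ≈ 0.248

Under exogeneity and monotonicity, PN = (RR − 1) / RR = 1 − 1/RR.
PN = (1.33 − 1) / 1.33 = 0.33 / 1.33 ≈ 0.2481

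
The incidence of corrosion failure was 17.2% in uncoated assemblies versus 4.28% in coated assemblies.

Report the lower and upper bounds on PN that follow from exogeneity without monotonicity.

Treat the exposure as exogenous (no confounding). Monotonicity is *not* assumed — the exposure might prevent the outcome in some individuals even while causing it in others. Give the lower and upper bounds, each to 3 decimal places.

p₁ = 0.172, p₀ = 0.0428.
Under exogeneity alone the bounds on PN are max{0,(p₁−p₀)/p₁} ≤ PN ≤ min{1,(1−p₀)/p₁}.
  lower = (p₁ − p₀)/p₁ = 0.1292 / 0.172 ≈ 0.7512
  upper = min{1, (1 − p₀)/p₁} = 0.9572 / 0.172 ≈ 5.5651 → capped at 1

0.751 ≤ PN ≤ 1.000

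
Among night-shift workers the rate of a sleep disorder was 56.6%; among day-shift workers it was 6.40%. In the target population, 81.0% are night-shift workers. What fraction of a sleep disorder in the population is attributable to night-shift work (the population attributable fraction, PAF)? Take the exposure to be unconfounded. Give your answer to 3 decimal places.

p₁ = 0.566, p₀ = 0.064.
Overall risk P(Y=1) = π·p₁ + (1−π)·p₀ = 0.81×0.566 + 0.19×0.064 = 0.47062.
Under exogeneity, PAF = [P(Y=1) − p₀] / P(Y=1).
PAF = (0.47062 − 0.064) / 0.47062 ≈ 0.8640

PAF ≈ 0.864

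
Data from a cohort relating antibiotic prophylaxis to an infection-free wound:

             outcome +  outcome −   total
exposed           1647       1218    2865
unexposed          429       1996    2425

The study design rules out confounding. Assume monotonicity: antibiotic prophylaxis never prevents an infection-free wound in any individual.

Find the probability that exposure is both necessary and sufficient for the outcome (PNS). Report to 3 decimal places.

p₁ = P(outcome | exposed) = 1647/2865 = 0.57487
p₀ = P(outcome | unexposed) = 429/2425 = 0.17691
Under exogeneity and monotonicity, PNS = p₁ − p₀.
PNS = 0.57487 − 0.17691 = 0.39796

PNS ≈ 0.398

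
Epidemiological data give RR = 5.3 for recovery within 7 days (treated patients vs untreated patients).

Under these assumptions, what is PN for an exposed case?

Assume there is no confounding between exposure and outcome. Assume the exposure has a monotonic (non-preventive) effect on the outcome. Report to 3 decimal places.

PN ≈ 0.811

Under exogeneity and monotonicity, PN = (RR − 1) / RR = 1 − 1/RR.
PN = (5.3 − 1) / 5.3 = 4.3 / 5.3 ≈ 0.8113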